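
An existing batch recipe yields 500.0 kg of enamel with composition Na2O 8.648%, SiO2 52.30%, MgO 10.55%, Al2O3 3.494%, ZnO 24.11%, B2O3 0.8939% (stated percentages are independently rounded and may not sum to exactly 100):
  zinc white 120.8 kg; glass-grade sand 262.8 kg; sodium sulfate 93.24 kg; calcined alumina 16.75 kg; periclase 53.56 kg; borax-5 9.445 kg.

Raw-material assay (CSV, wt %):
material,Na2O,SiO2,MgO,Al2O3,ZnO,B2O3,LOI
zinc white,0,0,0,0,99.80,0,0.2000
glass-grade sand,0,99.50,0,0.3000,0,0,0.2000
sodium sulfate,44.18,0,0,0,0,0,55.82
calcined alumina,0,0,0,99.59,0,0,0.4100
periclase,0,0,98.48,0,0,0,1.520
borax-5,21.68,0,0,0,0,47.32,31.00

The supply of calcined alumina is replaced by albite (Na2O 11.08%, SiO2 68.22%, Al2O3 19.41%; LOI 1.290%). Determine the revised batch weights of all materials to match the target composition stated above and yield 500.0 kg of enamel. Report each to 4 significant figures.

Revised batch per 500.0 kg enamel:
  zinc white: 120.8 kg
  glass-grade sand: 203.3 kg
  sodium sulfate: 71.45 kg
  albite: 86.86 kg
  periclase: 53.56 kg
  borax-5: 9.445 kg
Total batch = 545.4 kg; LOI loss = 45.39 kg

In-progress results are shown (rounded to 4 significant figures) between the steps; the working math runs at full float precision from first step to last — exactly one rounding goes into every reported result. The derived quantities, which include the six compositions, net glass mass, totals, LOI, the yield, are computed in full precision, as set out in either problem or answer, using the weight values on 500.0 kg of glass.
Target masses of each oxide per 500.0 kg enamel:
  Na2O: 8.648% × 500.0 = 43.24 kg
  SiO2: 52.30% × 500.0 = 261.5 kg
  MgO: 10.55% × 500.0 = 52.75 kg
  Al2O3: 3.494% × 500.0 = 17.47 kg
  ZnO: 24.11% × 500.0 = 120.6 kg
  B2O3: 0.8939% × 500.0 = 4.470 kg
A balance pass over the oxides, applying the batch weights above, at the basis given (every target is met by its sum within answer rounding):
  Na2O: 71.45·0.4418 + 86.86·0.1108 + 9.445·0.2168 = 43.24 kg (target 43.24 kg)
  SiO2: 203.3·0.9950 + 86.86·0.6822 = 261.5 kg (target 261.5 kg)
  MgO: 53.56·0.9848 = 52.75 kg (target 52.75 kg)
  Al2O3: 203.3·0.003000 + 86.86·0.1941 = 17.47 kg (target 17.47 kg)
  ZnO: 120.8·0.9980 = 120.6 kg (target 120.6 kg)
  B2O3: 9.445·0.4732 = 4.469 kg (target 4.470 kg)
Glass-mass bookkeeping: batch total minus LOI = 500.0 kg (oxide target masses add up to 500.0 kg; with the basis standing at 500.0 kg — differing by rounding only).
Summing the batch: Σ batch = 545.4 kg; Σ batch·LOI gives LOI loss = 45.39 kg; the yield ratio, glass ÷ batch: 91.68%.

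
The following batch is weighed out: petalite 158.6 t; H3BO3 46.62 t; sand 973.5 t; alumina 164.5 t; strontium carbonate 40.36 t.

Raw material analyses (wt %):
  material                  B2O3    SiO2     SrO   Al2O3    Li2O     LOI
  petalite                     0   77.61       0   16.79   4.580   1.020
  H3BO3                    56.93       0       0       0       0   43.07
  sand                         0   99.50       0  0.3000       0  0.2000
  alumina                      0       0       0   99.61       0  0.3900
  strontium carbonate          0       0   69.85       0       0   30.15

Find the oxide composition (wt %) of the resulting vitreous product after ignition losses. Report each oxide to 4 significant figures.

The working math holds exact precision all the way through — in-progress results are printed, rounded to four significant figures, in the printout; every reported number takes exactly one rounding; the derived quantities are rebuilt in exact precision (net glass mass, five oxide percentages, LOI, totals, yield) starting from the weights at 1347 t of glass as written in question or answer.
What the batch supplies per oxide:
  B2O3: 46.62·0.5693 = 26.54 t
  SiO2: 158.6·0.7761 + 973.5·0.9950 = 1092 t
  SrO: 40.36·0.6985 = 28.19 t
  Al2O3: 158.6·0.1679 + 973.5·0.003000 + 164.5·0.9961 = 193.4 t
  Li2O: 158.6·0.04580 = 7.264 t
LOI: 158.6·0.01020 + 46.62·0.4307 + 973.5·0.002000 + 164.5·0.003900 + 40.36·0.3015 = 36.45 t
batch − LOI leaves glass = 1384 − 36.45 = 1347 t (the oxide masses sum to this)
wt % = 100 × oxide mass / glass mass

Glass mass = 1347 t (batch 1384 − LOI 36.45).
Composition: B2O3 1.970%, SiO2 81.04%, SrO 2.093%, Al2O3 14.36%, Li2O 0.5392%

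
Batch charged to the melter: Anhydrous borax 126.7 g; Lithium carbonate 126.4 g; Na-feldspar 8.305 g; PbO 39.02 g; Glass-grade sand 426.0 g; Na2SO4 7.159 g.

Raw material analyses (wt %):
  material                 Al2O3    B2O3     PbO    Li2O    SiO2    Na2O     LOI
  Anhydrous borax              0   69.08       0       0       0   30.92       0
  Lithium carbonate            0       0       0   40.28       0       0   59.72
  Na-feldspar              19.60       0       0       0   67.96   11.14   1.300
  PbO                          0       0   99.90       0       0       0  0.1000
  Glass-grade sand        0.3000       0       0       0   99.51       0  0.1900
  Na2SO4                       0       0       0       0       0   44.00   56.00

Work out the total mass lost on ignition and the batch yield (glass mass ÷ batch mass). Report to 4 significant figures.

Values along the way appear with 4-significant-digit rounding between the steps; every computation runs at full float precision from start to finish — exactly one rounding goes into every reported number. The derived quantities (the yield, glass mass, six oxide percentages, totals, ignition loss) are recomputed in full float precision from the weighed amounts for 653.1 g of glass exactly as shown in question or answer.
LOI of each material in turn:
  Anhydrous borax: 126.7 × 0 = 0 g
  Lithium carbonate: 126.4 × 0.5972 = 75.49 g
  Na-feldspar: 8.305 × 0.01300 = 0.1080 g
  PbO: 39.02 × 0.001000 = 0.03902 g
  Glass-grade sand: 426.0 × 0.001900 = 0.8094 g
  Na2SO4: 7.159 × 0.5600 = 4.009 g
Total LOI = 80.45 g
Glass = batch − LOI = 733.6 − 80.45 = 653.1 g

LOI loss = 80.45 g; glass = 653.1 g; yield = 89.03%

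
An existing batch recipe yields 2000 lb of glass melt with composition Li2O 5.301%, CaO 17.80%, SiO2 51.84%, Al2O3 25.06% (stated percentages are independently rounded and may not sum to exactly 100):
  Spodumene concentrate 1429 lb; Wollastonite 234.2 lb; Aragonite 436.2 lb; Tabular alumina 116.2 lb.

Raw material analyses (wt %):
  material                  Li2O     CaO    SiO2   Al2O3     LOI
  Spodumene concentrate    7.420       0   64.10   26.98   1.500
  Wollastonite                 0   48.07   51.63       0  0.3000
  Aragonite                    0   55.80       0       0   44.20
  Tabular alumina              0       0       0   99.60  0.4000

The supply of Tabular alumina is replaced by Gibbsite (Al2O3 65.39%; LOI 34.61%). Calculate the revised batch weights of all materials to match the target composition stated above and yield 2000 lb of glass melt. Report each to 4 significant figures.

All arithmetic runs at full float precision from first step to last — mid-chain values are printed rounded to four significant figures alongside each step — each reported result includes exactly one rounding; the derived quantities, which include the yield, the totals, LOI, net glass mass, the four compositions, are computed in full precision, precisely as stated by the question or the answer, starting from the weights at 2000 lb of glass.
Oxide mass targets, per 2000 lb glass melt:
  Li2O: 5.301% × 2000 = 106.0 lb
  CaO: 17.80% × 2000 = 356.0 lb
  SiO2: 51.84% × 2000 = 1037 lb
  Al2O3: 25.06% × 2000 = 501.2 lb
Sums-versus-targets review with the batch weights as given, on the stated basis (every target is met by its sum net of answer rounding effects):
  Li2O: 1429·0.07420 = 106.0 lb (target 106.0 lb)
  CaO: 234.2·0.4807 + 436.2·0.5580 = 356.0 lb (target 356.0 lb)
  SiO2: 1429·0.6410 + 234.2·0.5163 = 1037 lb (target 1037 lb)
  Al2O3: 1429·0.2698 + 176.9·0.6539 = 501.2 lb (target 501.2 lb)
Mass balance on the glass: batch Σ − ignition loss = 2000 lb (the targets, summed, come to 2000 lb; against the stated basis, 2000 lb — a pure rounding effect).
Batch grand total — Σ batch = 2276 lb; loss to ignition Σ batch·LOI = 276.2 lb; yield = glass ÷ total batch = 87.87%.

Revised batch per 2000 lb glass melt:
  Spodumene concentrate: 1429 lb
  Wollastonite: 234.2 lb
  Aragonite: 436.2 lb
  Gibbsite: 176.9 lb
Total batch = 2276 lb; LOI loss = 276.2 lb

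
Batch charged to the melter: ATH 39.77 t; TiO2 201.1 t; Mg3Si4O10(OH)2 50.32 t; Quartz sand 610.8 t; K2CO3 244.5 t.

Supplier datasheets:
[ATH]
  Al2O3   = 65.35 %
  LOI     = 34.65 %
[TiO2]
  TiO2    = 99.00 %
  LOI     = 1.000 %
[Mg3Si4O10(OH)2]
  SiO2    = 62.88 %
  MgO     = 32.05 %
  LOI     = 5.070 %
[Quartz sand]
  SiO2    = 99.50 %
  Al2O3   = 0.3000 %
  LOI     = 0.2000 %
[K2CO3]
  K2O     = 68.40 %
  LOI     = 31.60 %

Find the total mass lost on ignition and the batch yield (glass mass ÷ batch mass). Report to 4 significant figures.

In-progress results are shown rounded to four significant figures when written out; exact precision is kept throughout — each reported number takes just one rounding. All derived quantities, including LOI, totals, the yield, net glass mass, five oxide percentages, are recomputed using the weight values per 1050 t of glass at full float precision as quoted within question or answer.
LOI of each material in turn:
  ATH: 39.77 × 0.3465 = 13.78 t
  TiO2: 201.1 × 0.01000 = 2.011 t
  Mg3Si4O10(OH)2: 50.32 × 0.05070 = 2.551 t
  Quartz sand: 610.8 × 0.002000 = 1.222 t
  K2CO3: 244.5 × 0.3160 = 77.26 t
Total LOI = 96.83 t
Glass = batch − LOI = 1146 − 96.83 = 1050 t

LOI loss = 96.83 t; glass = 1050 t; yield = 91.55%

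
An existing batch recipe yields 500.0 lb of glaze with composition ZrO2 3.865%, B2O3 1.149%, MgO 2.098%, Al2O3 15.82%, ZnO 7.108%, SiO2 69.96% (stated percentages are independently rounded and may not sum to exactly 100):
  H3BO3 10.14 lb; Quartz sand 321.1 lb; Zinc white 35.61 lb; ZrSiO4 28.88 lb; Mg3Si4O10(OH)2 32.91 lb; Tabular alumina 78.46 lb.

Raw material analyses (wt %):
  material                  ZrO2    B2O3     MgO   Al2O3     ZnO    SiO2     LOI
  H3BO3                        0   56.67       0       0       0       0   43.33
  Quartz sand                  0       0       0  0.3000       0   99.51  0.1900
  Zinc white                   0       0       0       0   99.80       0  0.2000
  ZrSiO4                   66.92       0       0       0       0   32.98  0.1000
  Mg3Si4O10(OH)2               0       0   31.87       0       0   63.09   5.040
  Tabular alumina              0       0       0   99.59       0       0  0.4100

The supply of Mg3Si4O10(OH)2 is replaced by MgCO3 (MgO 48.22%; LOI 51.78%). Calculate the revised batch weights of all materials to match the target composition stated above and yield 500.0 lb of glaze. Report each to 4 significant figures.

In-progress results are rounded off to 4 significant digits wherever printed — the working math carries full float precision at each step. A single rounding completes each reported number; all derived quantities (the six compositions, totals, net glass mass, LOI, yield) are computed at exact precision using the weight values for 500.0 lb of glass as set out in problem or answer.
Target oxide masses per 500.0 lb glaze:
  ZrO2: 3.865% × 500.0 = 19.32 lb
  B2O3: 1.149% × 500.0 = 5.745 lb
  MgO: 2.098% × 500.0 = 10.49 lb
  Al2O3: 15.82% × 500.0 = 79.10 lb
  ZnO: 7.108% × 500.0 = 35.54 lb
  SiO2: 69.96% × 500.0 = 349.8 lb
Sums-versus-targets review using the reported weights, at the basis given (target by target, the sums agree given rounding of the digits):
  ZrO2: 28.88·0.6692 = 19.33 lb (target 19.32 lb)
  B2O3: 10.14·0.5667 = 5.746 lb (target 5.745 lb)
  MgO: 21.75·0.4822 = 10.49 lb (target 10.49 lb)
  Al2O3: 342.0·0.003000 + 78.40·0.9959 = 79.10 lb (target 79.10 lb)
  ZnO: 35.61·0.9980 = 35.54 lb (target 35.54 lb)
  SiO2: 342.0·0.9951 + 28.88·0.3298 = 349.8 lb (target 349.8 lb)
Glass-mass sanity pass: total charge less LOI = 500.1 lb (targets for the oxides total 500.0 lb; versus the stated basis of 500.0 lb — any gap is answer rounding).
Total batch = Σ batch = 516.8 lb; the LOI term Σ batch·LOI equals 16.73 lb; the yield ratio, glass ÷ batch: 96.76%.

Revised batch per 500.0 lb glaze:
  H3BO3: 10.14 lb
  Quartz sand: 342.0 lb
  Zinc white: 35.61 lb
  ZrSiO4: 28.88 lb
  MgCO3: 21.75 lb
  Tabular alumina: 78.40 lb
Total batch = 516.8 lb; LOI loss = 16.73 lb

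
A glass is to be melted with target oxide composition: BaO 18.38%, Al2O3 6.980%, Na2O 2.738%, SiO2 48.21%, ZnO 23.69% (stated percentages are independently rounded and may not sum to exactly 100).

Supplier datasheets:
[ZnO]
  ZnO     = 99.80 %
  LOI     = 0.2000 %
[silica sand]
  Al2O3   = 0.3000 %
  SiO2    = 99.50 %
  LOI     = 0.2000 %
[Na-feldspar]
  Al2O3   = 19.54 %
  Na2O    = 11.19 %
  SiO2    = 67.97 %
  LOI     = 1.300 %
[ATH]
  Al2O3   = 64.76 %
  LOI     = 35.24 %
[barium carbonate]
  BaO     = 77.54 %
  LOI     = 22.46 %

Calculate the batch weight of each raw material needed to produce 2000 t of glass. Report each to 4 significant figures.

The intermediate values are displayed, with 4-significant-figure rounding, alongside each step — every computation maintains exact precision from first step to last — a single rounding finalizes each reported number; derived quantities are recomputed at full float precision (the totals, five oxide percentages, LOI, glass mass, the yield) from the batch weights on 2000 t of glass, as written in the problem or answer text.
Target oxide masses per 2000 t glass:
  BaO: 18.38% × 2000 = 367.6 t
  Al2O3: 6.980% × 2000 = 139.6 t
  Na2O: 2.738% × 2000 = 54.76 t
  SiO2: 48.21% × 2000 = 964.2 t
  ZnO: 23.69% × 2000 = 473.8 t
Balance tally, oxide-wise, from the weights as reported, under the basis named above (each sum matches its target mass net of answer rounding effects):
  BaO: 474.1·0.7754 = 367.6 t (target 367.6 t)
  Al2O3: 634.8·0.003000 + 489.4·0.1954 + 64.97·0.6476 = 139.6 t (target 139.6 t)
  Na2O: 489.4·0.1119 = 54.76 t (target 54.76 t)
  SiO2: 634.8·0.9950 + 489.4·0.6797 = 964.3 t (target 964.2 t)
  ZnO: 474.7·0.9980 = 473.8 t (target 473.8 t)
Glass-mass bookkeeping: net batch after ignition = 2000 t (per-oxide target masses sum to 2000 t; versus the stated basis of 2000 t — any gap is answer rounding).
Total batch = Σ batch = 2138 t; the LOI term Σ batch·LOI equals 138.0 t; the yield ratio, glass ÷ batch: 93.55%.

Batch per 2000 t glass:
  ZnO: 474.7 t
  silica sand: 634.8 t
  Na-feldspar: 489.4 t
  ATH: 64.97 t
  barium carbonate: 474.1 t
Total batch = 2138 t; LOI loss = 138.0 t; yield = 93.55%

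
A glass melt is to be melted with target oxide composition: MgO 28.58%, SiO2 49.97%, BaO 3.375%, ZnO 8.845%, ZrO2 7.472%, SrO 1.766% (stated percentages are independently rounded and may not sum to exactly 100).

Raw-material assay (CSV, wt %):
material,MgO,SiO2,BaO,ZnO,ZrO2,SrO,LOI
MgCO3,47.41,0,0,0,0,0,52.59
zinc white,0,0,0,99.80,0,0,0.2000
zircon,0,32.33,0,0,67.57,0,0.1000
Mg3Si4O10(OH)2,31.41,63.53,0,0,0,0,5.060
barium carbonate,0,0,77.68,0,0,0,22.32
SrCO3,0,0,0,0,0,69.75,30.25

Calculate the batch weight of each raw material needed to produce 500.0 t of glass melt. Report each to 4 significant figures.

Batch per 500.0 t glass melt:
  MgCO3: 59.50 t
  zinc white: 44.31 t
  zircon: 55.29 t
  Mg3Si4O10(OH)2: 365.1 t
  barium carbonate: 21.72 t
  SrCO3: 12.66 t
Total batch = 558.6 t; LOI loss = 58.59 t; yield = 89.51%

Every computation carries full float precision through every step; intermediates are shown rounded to four significant figures when written out; each reported value is rounded once only — derived quantities are carried from the weighed amounts for 500.0 t of glass in exact precision (glass mass, ignition loss, the yield, the totals, six oxide percentages), exactly as shown in the question or the answer.
Oxide-by-oxide targets in 500.0 t glass melt:
  MgO: 28.58% × 500.0 = 142.9 t
  SiO2: 49.97% × 500.0 = 249.8 t
  BaO: 3.375% × 500.0 = 16.88 t
  ZnO: 8.845% × 500.0 = 44.22 t
  ZrO2: 7.472% × 500.0 = 37.36 t
  SrO: 1.766% × 500.0 = 8.830 t
Oxide-by-oxide audit working from each reported weight, under the basis named above (target by target, the sums agree exact up to rounding of places):
  MgO: 59.50·0.4741 + 365.1·0.3141 = 142.9 t (target 142.9 t)
  SiO2: 55.29·0.3233 + 365.1·0.6353 = 249.8 t (target 249.8 t)
  BaO: 21.72·0.7768 = 16.87 t (target 16.88 t)
  ZnO: 44.31·0.9980 = 44.22 t (target 44.22 t)
  ZrO2: 55.29·0.6757 = 37.36 t (target 37.36 t)
  SrO: 12.66·0.6975 = 8.830 t (target 8.830 t)
The glass-mass cross-check: total batch − LOI = 500.0 t (the targets, summed, come to 500.0 t; basis as stated: 500.0 t — gaps are rounding artifacts).
Batch total: Σ batch = 558.6 t; LOI loss = Σ batch·LOI = 58.59 t; yield = glass ÷ total batch = 89.51%.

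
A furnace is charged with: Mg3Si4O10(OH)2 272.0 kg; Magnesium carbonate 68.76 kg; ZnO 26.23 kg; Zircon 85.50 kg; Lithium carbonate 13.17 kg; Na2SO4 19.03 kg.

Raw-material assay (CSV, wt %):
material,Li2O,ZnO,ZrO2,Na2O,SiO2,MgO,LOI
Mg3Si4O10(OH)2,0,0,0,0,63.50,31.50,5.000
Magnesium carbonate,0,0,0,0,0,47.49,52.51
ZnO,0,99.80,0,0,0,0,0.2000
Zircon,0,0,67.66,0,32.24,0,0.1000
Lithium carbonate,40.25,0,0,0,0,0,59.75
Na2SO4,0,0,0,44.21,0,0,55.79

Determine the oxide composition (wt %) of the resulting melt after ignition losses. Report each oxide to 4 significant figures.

Glass mass = 416.4 kg (batch 484.7 − LOI 68.33).
Composition: Li2O 1.273%, ZnO 6.287%, ZrO2 13.89%, Na2O 2.021%, SiO2 48.10%, MgO 28.42%

The intermediate values are printed, rounded to 4 significant digits, as written. All arithmetic keeps full float precision at all times. Exactly one rounding goes into every reported value. All derived quantities are rebuilt using the weight values for 416.4 kg of glass at full precision (glass mass, the yield, the six compositions, LOI, the totals) exactly as printed in the problem or the answer.
Oxide masses out of the charge:
  Li2O: 13.17·0.4025 = 5.301 kg
  ZnO: 26.23·0.9980 = 26.18 kg
  ZrO2: 85.50·0.6766 = 57.85 kg
  Na2O: 19.03·0.4421 = 8.413 kg
  SiO2: 272.0·0.6350 + 85.50·0.3224 = 200.3 kg
  MgO: 272.0·0.3150 + 68.76·0.4749 = 118.3 kg
LOI: 272.0·0.05000 + 68.76·0.5251 + 26.23·0.002000 + 85.50·0.001000 + 13.17·0.5975 + 19.03·0.5579 = 68.33 kg
Net of LOI, the glass mass = 484.7 − 68.33 = 416.4 kg (consistent with Σ oxide mass)
wt % = oxide mass / glass mass × 100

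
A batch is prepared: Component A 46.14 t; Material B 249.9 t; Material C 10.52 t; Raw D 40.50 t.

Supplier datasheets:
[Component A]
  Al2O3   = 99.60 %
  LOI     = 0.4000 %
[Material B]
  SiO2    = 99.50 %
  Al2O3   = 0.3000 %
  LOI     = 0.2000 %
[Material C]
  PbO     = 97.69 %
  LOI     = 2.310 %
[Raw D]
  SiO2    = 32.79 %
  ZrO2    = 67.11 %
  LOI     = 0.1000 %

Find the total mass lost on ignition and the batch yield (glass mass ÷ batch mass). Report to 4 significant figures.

The intermediate values appear rounded off to 4 significant figures as written; full precision is held throughout — each reported figure undergoes a single rounding; the derived quantities are computed in full precision (yield, the totals, ignition loss, net glass mass, four oxide percentages) from the batch weights on 346.1 t of glass as written in the question or the answer.
Material-by-material LOI:
  Component A: 46.14 × 0.004000 = 0.1846 t
  Material B: 249.9 × 0.002000 = 0.4998 t
  Material C: 10.52 × 0.02310 = 0.2430 t
  Raw D: 40.50 × 0.001000 = 0.04050 t
Total LOI = 0.9679 t
Glass = batch − LOI = 347.1 − 0.9679 = 346.1 t

LOI loss = 0.9679 t; glass = 346.1 t; yield = 99.72%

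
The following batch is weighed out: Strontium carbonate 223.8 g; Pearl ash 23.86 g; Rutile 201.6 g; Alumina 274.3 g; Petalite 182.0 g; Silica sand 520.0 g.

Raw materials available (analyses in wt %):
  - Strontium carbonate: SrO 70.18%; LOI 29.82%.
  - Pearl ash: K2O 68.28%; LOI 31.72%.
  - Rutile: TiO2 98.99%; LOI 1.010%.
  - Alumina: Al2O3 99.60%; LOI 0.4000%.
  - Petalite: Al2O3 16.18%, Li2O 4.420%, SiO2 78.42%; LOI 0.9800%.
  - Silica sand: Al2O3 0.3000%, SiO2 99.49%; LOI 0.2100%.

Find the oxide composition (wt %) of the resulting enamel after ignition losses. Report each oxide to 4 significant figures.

The intermediate values are shown rounded to 4 significant figures across the worked steps; full float precision is carried from start to finish; each reported result takes a single rounding — the derived quantities are rebuilt from the batch weights per 1345 g of glass in exact precision (totals, the yield, LOI, the six compositions, glass mass) as quoted within the problem or answer text.
Oxide-by-oxide delivered mass:
  K2O: 23.86·0.6828 = 16.29 g
  Al2O3: 274.3·0.9960 + 182.0·0.1618 + 520.0·0.003000 = 304.2 g
  Li2O: 182.0·0.04420 = 8.044 g
  SrO: 223.8·0.7018 = 157.1 g
  TiO2: 201.6·0.9899 = 199.6 g
  SiO2: 182.0·0.7842 + 520.0·0.9949 = 660.1 g
LOI: 223.8·0.2982 + 23.86·0.3172 + 201.6·0.01010 + 274.3·0.004000 + 182.0·0.009800 + 520.0·0.002100 = 80.31 g
batch − LOI leaves glass = 1426 − 80.31 = 1345 g (= Σ oxide masses)
wt % = oxide mass / glass mass × 100

Glass mass = 1345 g (batch 1426 − LOI 80.31).
Composition: K2O 1.211%, Al2O3 22.61%, Li2O 0.5980%, SrO 11.68%, TiO2 14.83%, SiO2 49.07%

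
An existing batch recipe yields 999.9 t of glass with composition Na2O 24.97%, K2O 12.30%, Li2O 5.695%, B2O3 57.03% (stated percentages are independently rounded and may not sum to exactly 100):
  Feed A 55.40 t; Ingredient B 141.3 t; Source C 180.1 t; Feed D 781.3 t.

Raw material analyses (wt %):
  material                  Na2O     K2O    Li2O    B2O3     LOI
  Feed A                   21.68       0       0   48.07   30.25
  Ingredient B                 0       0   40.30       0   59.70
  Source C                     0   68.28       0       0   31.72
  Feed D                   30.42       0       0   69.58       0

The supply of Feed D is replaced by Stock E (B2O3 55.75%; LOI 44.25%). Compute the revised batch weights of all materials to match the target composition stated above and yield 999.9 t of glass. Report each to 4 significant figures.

Revised batch per 999.9 t glass:
  Feed A: 1152 t
  Ingredient B: 141.3 t
  Source C: 180.1 t
  Stock E: 29.87 t
Total batch = 1503 t; LOI loss = 503.2 t

The working math carries full float precision in every operation; the intermediate values appear rounded to 4 significant figures on the page. Every reported number takes a single rounding. All derived quantities are recomputed from the batch weights at 999.9 t of glass at exact precision (totals, the yield, LOI, net glass mass, four oxide percentages) as quoted within the problem or answer text.
Target oxide masses per 999.9 t glass:
  Na2O: 24.97% × 999.9 = 249.7 t
  K2O: 12.30% × 999.9 = 123.0 t
  Li2O: 5.695% × 999.9 = 56.94 t
  B2O3: 57.03% × 999.9 = 570.2 t
Balance tally, oxide-wise, given the weights on record, versus the basis set out (target by target, the sums agree within answer rounding):
  Na2O: 1152·0.2168 = 249.8 t (target 249.7 t)
  K2O: 180.1·0.6828 = 123.0 t (target 123.0 t)
  Li2O: 141.3·0.4030 = 56.94 t (target 56.94 t)
  B2O3: 1152·0.4807 + 29.87·0.5575 = 570.4 t (target 570.2 t)
Mass balance on the glass: batch Σ − ignition loss = 1000 t (per-oxide target masses sum to 999.9 t; the stated basis being 999.9 t — any gap is answer rounding).
Batch grand total — Σ batch = 1503 t; LOI removed, Σ of batch·LOI: 503.2 t; as yield: glass ÷ batch → 66.53%.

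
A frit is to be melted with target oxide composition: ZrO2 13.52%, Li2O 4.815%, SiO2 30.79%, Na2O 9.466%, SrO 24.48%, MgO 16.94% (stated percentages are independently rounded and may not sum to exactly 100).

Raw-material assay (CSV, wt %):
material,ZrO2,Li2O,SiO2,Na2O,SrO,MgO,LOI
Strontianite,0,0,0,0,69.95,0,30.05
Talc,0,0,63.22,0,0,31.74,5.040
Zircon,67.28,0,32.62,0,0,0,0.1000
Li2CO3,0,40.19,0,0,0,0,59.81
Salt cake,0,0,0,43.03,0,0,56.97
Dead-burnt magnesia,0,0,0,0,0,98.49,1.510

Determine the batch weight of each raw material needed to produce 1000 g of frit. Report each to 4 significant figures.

Batch per 1000 g frit:
  Strontianite: 350.0 g
  Talc: 383.3 g
  Zircon: 201.0 g
  Li2CO3: 119.8 g
  Salt cake: 220.0 g
  Dead-burnt magnesia: 48.46 g
Total batch = 1323 g; LOI loss = 322.4 g; yield = 75.62%

Working values are printed rounded to 4 significant figures when written out. The working math keeps exact precision all the way through — every reported number is rounded just once — the derived quantities are recomputed starting from the weights for 1000 g of glass at full float precision (six oxide percentages, LOI, yield, glass mass, the totals) as given in either problem or answer.
The oxide mass targets at 1000 g frit:
  ZrO2: 13.52% × 1000 = 135.2 g
  Li2O: 4.815% × 1000 = 48.15 g
  SiO2: 30.79% × 1000 = 307.9 g
  Na2O: 9.466% × 1000 = 94.66 g
  SrO: 24.48% × 1000 = 244.8 g
  MgO: 16.94% × 1000 = 169.4 g
Balance tally, oxide-wise, working from each reported weight, versus the basis set out (target by target, the sums agree exact up to rounding of places):
  ZrO2: 201.0·0.6728 = 135.2 g (target 135.2 g)
  Li2O: 119.8·0.4019 = 48.15 g (target 48.15 g)
  SiO2: 383.3·0.6322 + 201.0·0.3262 = 307.9 g (target 307.9 g)
  Na2O: 220.0·0.4303 = 94.67 g (target 94.66 g)
  SrO: 350.0·0.6995 = 244.8 g (target 244.8 g)
  MgO: 383.3·0.3174 + 48.46·0.9849 = 169.4 g (target 169.4 g)
Glass-mass bookkeeping: the batch minus its LOI: 1000 g (the targets, summed, come to 1000 g; stated basis 1000 g — rounding explains the deltas).
Batch total: Σ batch = 1323 g; ignition loss, Σ(batch × LOI) = 322.4 g; the yield ratio, glass ÷ batch: 75.62%.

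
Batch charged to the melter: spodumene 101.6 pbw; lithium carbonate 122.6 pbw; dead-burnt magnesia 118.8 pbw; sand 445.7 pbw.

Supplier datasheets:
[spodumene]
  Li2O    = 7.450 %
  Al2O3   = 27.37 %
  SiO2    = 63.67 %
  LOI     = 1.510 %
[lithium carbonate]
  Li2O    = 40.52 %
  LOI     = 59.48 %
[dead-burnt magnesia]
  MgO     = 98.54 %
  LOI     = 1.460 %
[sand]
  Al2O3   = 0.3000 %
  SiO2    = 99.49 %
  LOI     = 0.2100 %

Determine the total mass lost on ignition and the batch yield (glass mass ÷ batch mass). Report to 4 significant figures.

LOI loss = 77.13 pbw; glass = 711.6 pbw; yield = 90.22%

The whole derivation holds full precision at every stage; values along the way are shown (rounded to 4 significant figures) when written out; each reported value undergoes a single rounding. The derived quantities, which include yield, totals, four oxide percentages, LOI, net glass mass, are computed at exact precision, as quoted within either problem or answer, using the weight values on 711.6 pbw of glass.
Material-by-material LOI:
  spodumene: 101.6 × 0.01510 = 1.534 pbw
  lithium carbonate: 122.6 × 0.5948 = 72.92 pbw
  dead-burnt magnesia: 118.8 × 0.01460 = 1.734 pbw
  sand: 445.7 × 0.002100 = 0.9360 pbw
Total LOI = 77.13 pbw
Glass = batch − LOI = 788.7 − 77.13 = 711.6 pbw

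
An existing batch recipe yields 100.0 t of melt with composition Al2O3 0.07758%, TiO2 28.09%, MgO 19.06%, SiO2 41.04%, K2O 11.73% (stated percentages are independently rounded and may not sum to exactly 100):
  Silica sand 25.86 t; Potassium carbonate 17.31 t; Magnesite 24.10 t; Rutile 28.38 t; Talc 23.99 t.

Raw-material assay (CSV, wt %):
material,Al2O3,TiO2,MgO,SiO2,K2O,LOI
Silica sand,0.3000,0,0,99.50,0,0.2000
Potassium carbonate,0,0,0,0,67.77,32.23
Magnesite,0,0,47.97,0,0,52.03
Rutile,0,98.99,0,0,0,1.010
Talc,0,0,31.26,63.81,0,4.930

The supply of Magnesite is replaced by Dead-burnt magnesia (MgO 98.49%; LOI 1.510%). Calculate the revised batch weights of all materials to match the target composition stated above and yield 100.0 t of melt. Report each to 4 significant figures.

Full precision is carried through every step. Mid-chain values are printed rounded to 4 significant digits in the printout; exactly one rounding is applied to every reported result — the derived quantities (totals, ignition loss, net glass mass, the five compositions, the yield) are carried at full precision using the weight values for 100.0 t of glass precisely as stated by either problem or answer.
Oxide-by-oxide targets in 100.0 t melt:
  Al2O3: 0.07758% × 100.0 = 0.07758 t
  TiO2: 28.09% × 100.0 = 28.09 t
  MgO: 19.06% × 100.0 = 19.06 t
  SiO2: 41.04% × 100.0 = 41.04 t
  K2O: 11.73% × 100.0 = 11.73 t
Per-oxide balance check given the weights on record, on the stated basis (each sum matches its target mass up to rounding of the answer):
  Al2O3: 25.86·0.003000 = 0.07758 t (target 0.07758 t)
  TiO2: 28.38·0.9899 = 28.09 t (target 28.09 t)
  MgO: 11.74·0.9849 + 23.99·0.3126 = 19.06 t (target 19.06 t)
  SiO2: 25.86·0.9950 + 23.99·0.6381 = 41.04 t (target 41.04 t)
  K2O: 17.31·0.6777 = 11.73 t (target 11.73 t)
Glass-mass bookkeeping: the batch minus its LOI: 100.0 t (oxide target masses add up to 100.0 t; with the basis standing at 100.0 t — a pure rounding effect).
Batch grand total — Σ batch = 107.3 t; loss to ignition Σ batch·LOI = 7.277 t; yield = glass ÷ total batch = 93.22%.

Revised batch per 100.0 t melt:
  Silica sand: 25.86 t
  Potassium carbonate: 17.31 t
  Dead-burnt magnesia: 11.74 t
  Rutile: 28.38 t
  Talc: 23.99 t
Total batch = 107.3 t; LOI loss = 7.277 t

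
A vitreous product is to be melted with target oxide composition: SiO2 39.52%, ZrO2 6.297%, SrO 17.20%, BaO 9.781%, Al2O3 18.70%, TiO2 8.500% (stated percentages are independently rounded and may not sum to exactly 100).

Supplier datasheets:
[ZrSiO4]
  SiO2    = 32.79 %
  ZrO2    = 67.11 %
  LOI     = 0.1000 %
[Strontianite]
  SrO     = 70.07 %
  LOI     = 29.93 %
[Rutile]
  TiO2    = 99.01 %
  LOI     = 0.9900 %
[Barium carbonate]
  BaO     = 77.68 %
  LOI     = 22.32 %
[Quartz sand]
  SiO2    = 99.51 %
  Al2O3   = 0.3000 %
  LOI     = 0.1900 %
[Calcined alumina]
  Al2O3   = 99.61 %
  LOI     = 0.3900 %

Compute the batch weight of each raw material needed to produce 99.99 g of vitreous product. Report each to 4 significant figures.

Rounding to 4 significant digits extends to each mid-chain value as shown — every computation keeps full float precision at all times. A single rounding completes every reported value; all derived quantities, including the yield, six oxide percentages, glass mass, ignition loss, totals, are computed from the weighed amounts per 99.99 g of glass at full float precision exactly as printed in the problem or the answer.
Per-oxide target masses for 99.99 g vitreous product:
  SiO2: 39.52% × 99.99 = 39.52 g
  ZrO2: 6.297% × 99.99 = 6.296 g
  SrO: 17.20% × 99.99 = 17.20 g
  BaO: 9.781% × 99.99 = 9.780 g
  Al2O3: 18.70% × 99.99 = 18.70 g
  TiO2: 8.500% × 99.99 = 8.499 g
Checking each oxide sum with the batch weights as given, at the basis given (every target is met by its sum given rounding of the digits):
  SiO2: 9.382·0.3279 + 36.62·0.9951 = 39.52 g (target 39.52 g)
  ZrO2: 9.382·0.6711 = 6.296 g (target 6.296 g)
  SrO: 24.54·0.7007 = 17.20 g (target 17.20 g)
  BaO: 12.59·0.7768 = 9.780 g (target 9.780 g)
  Al2O3: 36.62·0.003000 + 18.66·0.9961 = 18.70 g (target 18.70 g)
  TiO2: 8.584·0.9901 = 8.499 g (target 8.499 g)
Glass-mass bookkeeping: whole batch net of LOI = 99.98 g (the targets, summed, come to 99.99 g; the stated basis being 99.99 g — any gap is answer rounding).
Batch total: Σ batch = 110.4 g; Σ batch·LOI gives LOI loss = 10.39 g; the yield ratio, glass ÷ batch: 90.59%.

Batch per 99.99 g vitreous product:
  ZrSiO4: 9.382 g
  Strontianite: 24.54 g
  Rutile: 8.584 g
  Barium carbonate: 12.59 g
  Quartz sand: 36.62 g
  Calcined alumina: 18.66 g
Total batch = 110.4 g; LOI loss = 10.39 g; yield = 90.59%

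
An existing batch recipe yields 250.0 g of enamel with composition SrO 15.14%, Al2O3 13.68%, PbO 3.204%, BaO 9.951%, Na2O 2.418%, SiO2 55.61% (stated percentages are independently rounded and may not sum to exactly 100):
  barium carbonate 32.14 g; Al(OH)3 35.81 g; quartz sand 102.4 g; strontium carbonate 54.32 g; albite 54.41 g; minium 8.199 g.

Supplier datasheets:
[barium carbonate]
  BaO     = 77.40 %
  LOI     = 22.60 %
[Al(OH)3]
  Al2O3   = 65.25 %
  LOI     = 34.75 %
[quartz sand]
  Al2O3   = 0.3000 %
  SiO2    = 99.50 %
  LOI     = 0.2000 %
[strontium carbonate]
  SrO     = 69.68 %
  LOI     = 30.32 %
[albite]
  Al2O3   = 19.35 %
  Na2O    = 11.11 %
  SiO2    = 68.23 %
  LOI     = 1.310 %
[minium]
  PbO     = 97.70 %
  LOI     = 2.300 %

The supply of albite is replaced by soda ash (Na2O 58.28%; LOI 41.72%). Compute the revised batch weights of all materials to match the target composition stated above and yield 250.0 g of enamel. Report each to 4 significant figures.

Every computation runs at full precision through the solve. Values along the way are printed, rounded to four significant digits, within the worked lines. A single rounding produces each reported result. Derived quantities (the totals, LOI, the six compositions, net glass mass, yield) are rebuilt at full precision from the batch weights for 250.0 g of glass exactly as printed in problem or answer.
Oxide mass targets, per 250.0 g enamel:
  SrO: 15.14% × 250.0 = 37.85 g
  Al2O3: 13.68% × 250.0 = 34.20 g
  PbO: 3.204% × 250.0 = 8.010 g
  BaO: 9.951% × 250.0 = 24.88 g
  Na2O: 2.418% × 250.0 = 6.045 g
  SiO2: 55.61% × 250.0 = 139.0 g
A balance pass over the oxides, with the batch weights as given, per the basis as stated (target by target, the sums agree up to rounding of the answer):
  SrO: 54.32·0.6968 = 37.85 g (target 37.85 g)
  Al2O3: 51.77·0.6525 + 139.7·0.003000 = 34.20 g (target 34.20 g)
  PbO: 8.199·0.9770 = 8.010 g (target 8.010 g)
  BaO: 32.14·0.7740 = 24.88 g (target 24.88 g)
  Na2O: 10.37·0.5828 = 6.044 g (target 6.045 g)
  SiO2: 139.7·0.9950 = 139.0 g (target 139.0 g)
Glass-mass closure: the batch minus its LOI: 250.0 g (summing oxide targets gives 250.0 g; stated basis 250.0 g — any gap is answer rounding).
Batch grand total — Σ batch = 296.5 g; the LOI term Σ batch·LOI equals 46.52 g; glass ÷ batch gives a yield of 84.31%.

Revised batch per 250.0 g enamel:
  barium carbonate: 32.14 g
  Al(OH)3: 51.77 g
  quartz sand: 139.7 g
  strontium carbonate: 54.32 g
  soda ash: 10.37 g
  minium: 8.199 g
Total batch = 296.5 g; LOI loss = 46.52 g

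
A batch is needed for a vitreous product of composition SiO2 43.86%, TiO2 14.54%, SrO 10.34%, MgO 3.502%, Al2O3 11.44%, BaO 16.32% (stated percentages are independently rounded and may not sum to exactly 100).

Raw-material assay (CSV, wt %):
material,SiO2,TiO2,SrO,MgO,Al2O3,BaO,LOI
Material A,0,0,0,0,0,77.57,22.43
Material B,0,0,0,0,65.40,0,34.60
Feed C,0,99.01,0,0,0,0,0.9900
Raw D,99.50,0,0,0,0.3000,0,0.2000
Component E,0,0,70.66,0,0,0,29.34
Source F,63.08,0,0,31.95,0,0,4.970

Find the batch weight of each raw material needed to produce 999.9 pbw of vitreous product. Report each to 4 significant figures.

Batch per 999.9 pbw vitreous product:
  Material A: 210.4 pbw
  Material B: 173.2 pbw
  Feed C: 146.8 pbw
  Raw D: 371.3 pbw
  Component E: 146.3 pbw
  Source F: 109.6 pbw
Total batch = 1158 pbw; LOI loss = 157.7 pbw; yield = 86.38%

Rounding to 4 significant figures governs each in-between result as printed; all internal work carries exact precision from first step to last; a single rounding completes each reported figure. The derived quantities, which include totals, glass mass, ignition loss, six oxide percentages, the yield, are carried in full float precision, as written in the problem or the answer, starting from the weights at 999.9 pbw of glass.
Per-oxide target masses for 999.9 pbw vitreous product:
  SiO2: 43.86% × 999.9 = 438.6 pbw
  TiO2: 14.54% × 999.9 = 145.4 pbw
  SrO: 10.34% × 999.9 = 103.4 pbw
  MgO: 3.502% × 999.9 = 35.02 pbw
  Al2O3: 11.44% × 999.9 = 114.4 pbw
  BaO: 16.32% × 999.9 = 163.2 pbw
Sums-versus-targets review from the weights as reported, under the basis named above (oxide sums agree with the targets exact up to rounding of places):
  SiO2: 371.3·0.9950 + 109.6·0.6308 = 438.6 pbw (target 438.6 pbw)
  TiO2: 146.8·0.9901 = 145.3 pbw (target 145.4 pbw)
  SrO: 146.3·0.7066 = 103.4 pbw (target 103.4 pbw)
  MgO: 109.6·0.3195 = 35.02 pbw (target 35.02 pbw)
  Al2O3: 173.2·0.6540 + 371.3·0.003000 = 114.4 pbw (target 114.4 pbw)
  BaO: 210.4·0.7757 = 163.2 pbw (target 163.2 pbw)
Auditing the glass mass value: whole batch net of LOI = 999.9 pbw (the Σ of target masses is 999.9 pbw; the stated basis being 999.9 pbw — gaps are rounding artifacts).
Summing the batch: Σ batch = 1158 pbw; the LOI term Σ batch·LOI equals 157.7 pbw; yield = glass ÷ total batch = 86.38%.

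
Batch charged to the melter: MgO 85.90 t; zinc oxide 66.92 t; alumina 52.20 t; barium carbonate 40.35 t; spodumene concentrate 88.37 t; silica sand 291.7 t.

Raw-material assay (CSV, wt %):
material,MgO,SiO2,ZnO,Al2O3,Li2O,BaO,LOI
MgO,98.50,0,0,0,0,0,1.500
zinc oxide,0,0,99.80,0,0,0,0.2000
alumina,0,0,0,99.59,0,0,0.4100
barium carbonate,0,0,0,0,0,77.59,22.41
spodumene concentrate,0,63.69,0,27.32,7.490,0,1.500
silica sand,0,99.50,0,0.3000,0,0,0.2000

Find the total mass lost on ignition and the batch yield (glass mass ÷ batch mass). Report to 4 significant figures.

LOI loss = 12.59 t; glass = 612.9 t; yield = 97.99%

Values along the way are displayed, rounded to four significant digits, in the working; full float precision is held at all times; every reported number is rounded exactly once. The derived quantities (the totals, the yield, the six compositions, ignition loss, glass mass) are recomputed in full precision using the weight values for 612.9 t of glass, as quoted within question or answer.
Loss on ignition, line by line:
  MgO: 85.90 × 0.01500 = 1.288 t
  zinc oxide: 66.92 × 0.002000 = 0.1338 t
  alumina: 52.20 × 0.004100 = 0.2140 t
  barium carbonate: 40.35 × 0.2241 = 9.042 t
  spodumene concentrate: 88.37 × 0.01500 = 1.326 t
  silica sand: 291.7 × 0.002000 = 0.5834 t
Total LOI = 12.59 t
Glass = batch − LOI = 625.4 − 12.59 = 612.9 t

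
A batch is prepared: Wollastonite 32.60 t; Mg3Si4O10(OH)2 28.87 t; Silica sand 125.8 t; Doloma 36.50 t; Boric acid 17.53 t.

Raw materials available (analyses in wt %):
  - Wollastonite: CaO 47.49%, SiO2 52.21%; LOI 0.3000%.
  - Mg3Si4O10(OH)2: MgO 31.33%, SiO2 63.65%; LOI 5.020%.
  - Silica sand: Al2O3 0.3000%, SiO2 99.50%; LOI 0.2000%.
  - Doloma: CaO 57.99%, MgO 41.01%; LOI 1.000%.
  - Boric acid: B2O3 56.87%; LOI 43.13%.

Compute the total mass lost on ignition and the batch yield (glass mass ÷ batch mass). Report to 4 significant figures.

LOI loss = 9.724 t; glass = 231.6 t; yield = 95.97%

The intermediate values are shown (rounded to four significant digits) when written out; the working math carries full precision all the way through — exactly one rounding lands on every reported figure. Derived quantities, including yield, ignition loss, totals, five oxide percentages, glass mass, are re-derived using the weight values per 231.6 t of glass in full float precision exactly as shown in the question or the answer.
Material-by-material LOI:
  Wollastonite: 32.60 × 0.003000 = 0.09780 t
  Mg3Si4O10(OH)2: 28.87 × 0.05020 = 1.449 t
  Silica sand: 125.8 × 0.002000 = 0.2516 t
  Doloma: 36.50 × 0.01000 = 0.3650 t
  Boric acid: 17.53 × 0.4313 = 7.561 t
Total LOI = 9.724 t
Glass = batch − LOI = 241.3 − 9.724 = 231.6 t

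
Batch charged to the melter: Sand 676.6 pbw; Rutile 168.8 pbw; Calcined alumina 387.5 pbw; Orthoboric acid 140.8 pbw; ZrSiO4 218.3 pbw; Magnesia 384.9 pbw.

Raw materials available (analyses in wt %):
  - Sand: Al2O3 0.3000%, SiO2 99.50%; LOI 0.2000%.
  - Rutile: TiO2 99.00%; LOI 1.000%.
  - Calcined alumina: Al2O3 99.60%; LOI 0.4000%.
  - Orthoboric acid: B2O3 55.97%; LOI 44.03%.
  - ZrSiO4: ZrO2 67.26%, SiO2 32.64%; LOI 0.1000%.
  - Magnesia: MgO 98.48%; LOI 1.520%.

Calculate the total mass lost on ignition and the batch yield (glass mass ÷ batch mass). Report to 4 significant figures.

LOI loss = 72.65 pbw; glass = 1904 pbw; yield = 96.32%

Values along the way are displayed rounded to four significant figures alongside each step — all arithmetic holds full float precision in every operation; every reported figure sees exactly one rounding. Derived quantities, including net glass mass, six oxide percentages, LOI, yield, totals, are carried starting from the weights at 1904 pbw of glass at exact precision, as quoted within the problem or the answer.
Each material's LOI contribution:
  Sand: 676.6 × 0.002000 = 1.353 pbw
  Rutile: 168.8 × 0.01000 = 1.688 pbw
  Calcined alumina: 387.5 × 0.004000 = 1.550 pbw
  Orthoboric acid: 140.8 × 0.4403 = 61.99 pbw
  ZrSiO4: 218.3 × 0.001000 = 0.2183 pbw
  Magnesia: 384.9 × 0.01520 = 5.850 pbw
Total LOI = 72.65 pbw
Glass = batch − LOI = 1977 − 72.65 = 1904 pbw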